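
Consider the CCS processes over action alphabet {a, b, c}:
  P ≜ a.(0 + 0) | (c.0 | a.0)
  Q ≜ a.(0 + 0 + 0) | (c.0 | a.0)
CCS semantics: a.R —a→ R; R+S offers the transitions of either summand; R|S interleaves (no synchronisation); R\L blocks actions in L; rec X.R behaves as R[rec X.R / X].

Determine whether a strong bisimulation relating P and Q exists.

bisimilar

Reachable graph of P (8 states):
  s0 = a.(0 + 0) | (c.0 | a.0) :: —a→ s1, —a→ s2, —c→ s3
  s1 = (0 + 0) | (c.0 | a.0) :: —a→ s4, —c→ s5
  s2 = a.(0 + 0) | (c.0 | 0) :: —a→ s4, —c→ s6
  s3 = a.(0 + 0) | (0 | a.0) :: —a→ s5, —a→ s6
  s4 = (0 + 0) | (c.0 | 0) :: —c→ s7
  s5 = (0 + 0) | (0 | a.0) :: —a→ s7
  s6 = a.(0 + 0) | (0 | 0) :: —a→ s7
  s7 = (0 + 0) | (0 | 0) :: deadlocked
Reachable graph of Q (8 states):
  t0 = a.(0 + 0 + 0) | (c.0 | a.0) :: —a→ t1, —a→ t2, —c→ t3
  t1 = (0 + 0 + 0) | (c.0 | a.0) :: —a→ t4, —c→ t5
  t2 = a.(0 + 0 + 0) | (c.0 | 0) :: —a→ t4, —c→ t6
  t3 = a.(0 + 0 + 0) | (0 | a.0) :: —a→ t5, —a→ t6
  t4 = (0 + 0 + 0) | (c.0 | 0) :: —c→ t7
  t5 = (0 + 0 + 0) | (0 | a.0) :: —a→ t7
  t6 = a.(0 + 0 + 0) | (0 | 0) :: —a→ t7
  t7 = (0 + 0 + 0) | (0 | 0) :: deadlocked
Partition-refinement fixed point:
  B0 = {s0, t0}
  B1 = {s1, s2, t1, t2}
  B2 = {s5, s6, t5, t6}
  B3 = {s7, t7}
  B4 = {s4, t4}
  B5 = {s3, t3}
s0 ∈ B0, t0 ∈ B0 → same block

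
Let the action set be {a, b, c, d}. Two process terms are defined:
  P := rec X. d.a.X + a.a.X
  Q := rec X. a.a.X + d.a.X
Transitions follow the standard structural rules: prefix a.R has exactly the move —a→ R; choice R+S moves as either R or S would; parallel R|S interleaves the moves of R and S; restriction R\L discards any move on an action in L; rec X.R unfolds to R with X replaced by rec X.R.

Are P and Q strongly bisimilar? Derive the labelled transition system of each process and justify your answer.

P ~ Q

Reachable graph of P (2 states):
  u0 = rec X. d.a.X + a.a.X has moves ··a··> u1, ··d··> u1
  u1 = a.(rec X. d.a.X + a.a.X) has moves ··a··> u0
Reachable graph of Q (2 states):
  v0 = rec X. a.a.X + d.a.X has moves ··a··> v1, ··d··> v1
  v1 = a.(rec X. a.a.X + d.a.X) has moves ··a··> v0
Coarsest stable partition (strong bisimilarity classes):
  B0 = {u0, v0}
  B1 = {u1, v1}
u0 ∈ B0, v0 ∈ B0 → same block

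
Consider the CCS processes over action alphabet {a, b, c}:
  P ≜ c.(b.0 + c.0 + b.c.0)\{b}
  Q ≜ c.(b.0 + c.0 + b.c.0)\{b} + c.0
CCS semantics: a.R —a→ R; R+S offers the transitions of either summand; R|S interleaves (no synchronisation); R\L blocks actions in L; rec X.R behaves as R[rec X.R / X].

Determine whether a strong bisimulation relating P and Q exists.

P's transition system — 3 states:
  m0 = c.(b.0 + c.0 + b.c.0)\{b} → =c=> m1
  m1 = (b.0 + c.0 + b.c.0)\{b} → =c=> m2
  m2 = 0\{b} → deadlocked
Q's transition system — 4 states:
  n0 = c.(b.0 + c.0 + b.c.0)\{b} + c.0 → =c=> n1, =c=> n2
  n1 = (b.0 + c.0 + b.c.0)\{b} → =c=> n3
  n2 = 0 → deadlocked
  n3 = 0\{b} → deadlocked
Coarsest stable partition (strong bisimilarity classes):
  B0 = {m0}
  B1 = {m1, n1}
  B2 = {m2, n2, n3}
  B3 = {n0}
m0 ∈ B0, n0 ∈ B3 → different blocks

NO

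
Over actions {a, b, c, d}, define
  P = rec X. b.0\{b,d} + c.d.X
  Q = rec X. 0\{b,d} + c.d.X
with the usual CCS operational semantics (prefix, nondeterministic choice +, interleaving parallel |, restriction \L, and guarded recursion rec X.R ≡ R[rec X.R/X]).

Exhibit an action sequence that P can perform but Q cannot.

Reachable graph of P (3 states):
  m0 = rec X. b.0\{b,d} + c.d.X has moves =b=> m1, =c=> m2
  m1 = 0\{b,d} has moves ·
  m2 = d.(rec X. b.0\{b,d} + c.d.X) has moves =d=> m0
Reachable graph of Q (2 states):
  n0 = rec X. 0\{b,d} + c.d.X has moves =c=> n1
  n1 = d.(rec X. 0\{b,d} + c.d.X) has moves =d=> n0
Trace ⟨b⟩ through P, begin at {m0}:
  [1] b ⇒ {m1}
  — P admits the full trace.
Trace ⟨b⟩ through Q, begin at {n0}:
  [1] b ⇒ ∅ (Q stuck)

b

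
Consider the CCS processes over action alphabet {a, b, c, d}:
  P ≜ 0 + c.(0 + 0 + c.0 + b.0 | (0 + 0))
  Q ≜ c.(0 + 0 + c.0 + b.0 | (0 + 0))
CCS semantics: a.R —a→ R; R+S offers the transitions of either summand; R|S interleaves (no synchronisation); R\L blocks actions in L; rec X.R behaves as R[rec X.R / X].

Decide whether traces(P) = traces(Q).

P's transition system — 4 states:
  s0 = 0 + c.(0 + 0 + c.0 + b.0 | (0 + 0)) | --c--▸ s1
  s1 = 0 + 0 + c.0 + b.0 | (0 + 0) | --b--▸ s2, --c--▸ s3
  s2 = 0 | (0 + 0) | stopped
  s3 = 0 | stopped
Q's transition system — 4 states:
  t0 = c.(0 + 0 + c.0 + b.0 | (0 + 0)) | --c--▸ t1
  t1 = 0 + 0 + c.0 + b.0 | (0 + 0) | --b--▸ t2, --c--▸ t3
  t2 = 0 | (0 + 0) | stopped
  t3 = 0 | stopped
Coarsest stable partition (strong bisimilarity classes):
  B0 = {s0, t0}
  B1 = {s1, t1}
  B2 = {s2, s3, t2, t3}
s0 ∈ B0, t0 ∈ B0 → same block
Bisimilar ⇒ trace-equivalent.

YES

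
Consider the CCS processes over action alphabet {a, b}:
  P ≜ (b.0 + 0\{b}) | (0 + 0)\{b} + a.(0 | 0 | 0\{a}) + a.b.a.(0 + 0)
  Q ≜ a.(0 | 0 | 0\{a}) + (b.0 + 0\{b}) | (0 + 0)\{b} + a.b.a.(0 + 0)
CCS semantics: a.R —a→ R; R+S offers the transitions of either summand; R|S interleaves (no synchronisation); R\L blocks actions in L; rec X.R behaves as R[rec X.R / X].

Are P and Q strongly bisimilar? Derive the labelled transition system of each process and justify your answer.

bisimilar

Reachable graph of P (6 states):
  s0 = (b.0 + 0\{b}) | (0 + 0)\{b} + a.(0 | 0 | 0\{a}) + a.b.a.(0 + 0) → -a-> s1, -a-> s2, -b-> s3
  s1 = 0 | 0 | 0\{a} → ·
  s2 = b.a.(0 + 0) → -b-> s4
  s3 = 0 | (0 + 0)\{b} → ·
  s4 = a.(0 + 0) → -a-> s5
  s5 = 0 + 0 → ·
Reachable graph of Q (6 states):
  t0 = a.(0 | 0 | 0\{a}) + (b.0 + 0\{b}) | (0 + 0)\{b} + a.b.a.(0 + 0) → -a-> t1, -a-> t2, -b-> t3
  t1 = 0 | 0 | 0\{a} → ·
  t2 = b.a.(0 + 0) → -b-> t4
  t3 = 0 | (0 + 0)\{b} → ·
  t4 = a.(0 + 0) → -a-> t5
  t5 = 0 + 0 → ·
Coarsest stable partition (strong bisimilarity classes):
  B0 = {s0, t0}
  B1 = {s2, t2}
  B2 = {s4, t4}
  B3 = {s1, s3, s5, t1, t3, t5}
s0 ∈ B0, t0 ∈ B0 → same block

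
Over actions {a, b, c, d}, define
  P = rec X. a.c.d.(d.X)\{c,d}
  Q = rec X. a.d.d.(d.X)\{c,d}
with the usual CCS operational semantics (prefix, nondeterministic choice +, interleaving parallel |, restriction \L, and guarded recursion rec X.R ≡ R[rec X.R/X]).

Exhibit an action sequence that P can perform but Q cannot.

ac

Reachable graph of P (4 states):
  u0 = rec X. a.c.d.(d.X)\{c,d} | ··a··> u1
  u1 = c.d.(d.(rec X. a.c.d.(d.X)\{c,d}))\{c,d} | ··c··> u2
  u2 = d.(d.(rec X. a.c.d.(d.X)\{c,d}))\{c,d} | ··d··> u3
  u3 = (d.(rec X. a.c.d.(d.X)\{c,d}))\{c,d} | deadlocked
Reachable graph of Q (4 states):
  v0 = rec X. a.d.d.(d.X)\{c,d} | ··a··> v1
  v1 = d.d.(d.(rec X. a.d.d.(d.X)\{c,d}))\{c,d} | ··d··> v2
  v2 = d.(d.(rec X. a.d.d.(d.X)\{c,d}))\{c,d} | ··d··> v3
  v3 = (d.(rec X. a.d.d.(d.X)\{c,d}))\{c,d} | deadlocked
Run σ = ⟨ac⟩ on P: start {u0}
  step 1 (a): {u1}
  step 2 (c): {u2}
  P completes σ.
Run σ = ⟨ac⟩ on Q: start {v0}
  step 1 (a): {v1}
  step 2 (c): no successor for Q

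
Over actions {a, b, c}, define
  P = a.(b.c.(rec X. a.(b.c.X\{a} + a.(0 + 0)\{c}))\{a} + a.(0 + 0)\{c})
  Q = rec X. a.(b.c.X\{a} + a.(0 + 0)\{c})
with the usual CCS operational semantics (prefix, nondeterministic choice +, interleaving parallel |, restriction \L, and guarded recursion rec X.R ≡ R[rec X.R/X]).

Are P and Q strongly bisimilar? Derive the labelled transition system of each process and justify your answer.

P ~ Q

LTS(P): 5 reachable states
  m0 = a.(b.c.(rec X. a.(b.c.X\{a} + a.(0 + 0)\{c}))\{a} + a.(0 + 0)\{c}) :: =a=> m1
  m1 = b.c.(rec X. a.(b.c.X\{a} + a.(0 + 0)\{c}))\{a} + a.(0 + 0)\{c} :: =a=> m2, =b=> m3
  m2 = (0 + 0)\{c} :: stopped
  m3 = c.(rec X. a.(b.c.X\{a} + a.(0 + 0)\{c}))\{a} :: =c=> m4
  m4 = (rec X. a.(b.c.X\{a} + a.(0 + 0)\{c}))\{a} :: stopped
LTS(Q): 5 reachable states
  n0 = rec X. a.(b.c.X\{a} + a.(0 + 0)\{c}) :: =a=> n1
  n1 = b.c.(rec X. a.(b.c.X\{a} + a.(0 + 0)\{c}))\{a} + a.(0 + 0)\{c} :: =a=> n2, =b=> n3
  n2 = (0 + 0)\{c} :: stopped
  n3 = c.(rec X. a.(b.c.X\{a} + a.(0 + 0)\{c}))\{a} :: =c=> n4
  n4 = (rec X. a.(b.c.X\{a} + a.(0 + 0)\{c}))\{a} :: stopped
Bisimilarity quotient blocks:
  B0 = {m0, n0}
  B1 = {m1, n1}
  B2 = {m3, n3}
  B3 = {m2, m4, n2, n4}
m0 ∈ B0, n0 ∈ B0 → same block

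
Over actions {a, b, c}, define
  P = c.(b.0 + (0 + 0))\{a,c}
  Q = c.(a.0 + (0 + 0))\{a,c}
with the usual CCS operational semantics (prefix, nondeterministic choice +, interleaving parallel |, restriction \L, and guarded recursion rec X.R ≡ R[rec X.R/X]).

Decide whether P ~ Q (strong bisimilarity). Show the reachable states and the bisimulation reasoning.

P ≁ Q

LTS(P): 3 reachable states
  u0 = c.(b.0 + (0 + 0))\{a,c} → —c→ u1
  u1 = (b.0 + (0 + 0))\{a,c} → —b→ u2
  u2 = 0\{a,c} → stopped
LTS(Q): 2 reachable states
  v0 = c.(a.0 + (0 + 0))\{a,c} → —c→ v1
  v1 = (a.0 + (0 + 0))\{a,c} → stopped
Partition-refinement fixed point:
  B0 = {u0}
  B1 = {u1}
  B2 = {u2, v1}
  B3 = {v0}
u0 ∈ B0, v0 ∈ B3 → different blocks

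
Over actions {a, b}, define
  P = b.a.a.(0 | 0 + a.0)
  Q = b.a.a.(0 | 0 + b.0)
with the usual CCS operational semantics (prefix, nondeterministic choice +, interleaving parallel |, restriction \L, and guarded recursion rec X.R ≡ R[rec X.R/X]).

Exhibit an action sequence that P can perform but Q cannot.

baaa

P's transition system — 5 states:
  s0 = b.a.a.(0 | 0 + a.0) ⊢ ··b··> s1
  s1 = a.a.(0 | 0 + a.0) ⊢ ··a··> s2
  s2 = a.(0 | 0 + a.0) ⊢ ··a··> s3
  s3 = 0 | 0 + a.0 ⊢ ··a··> s4
  s4 = 0 ⊢ deadlocked
Q's transition system — 5 states:
  t0 = b.a.a.(0 | 0 + b.0) ⊢ ··b··> t1
  t1 = a.a.(0 | 0 + b.0) ⊢ ··a··> t2
  t2 = a.(0 | 0 + b.0) ⊢ ··a··> t3
  t3 = 0 | 0 + b.0 ⊢ ··b··> t4
  t4 = 0 ⊢ deadlocked
Executing baaa from P (initial set {s0}):
  step 1 (b): {s1}
  step 2 (a): {s2}
  step 3 (a): {s3}
  step 4 (a): {s4}
  ✓ P
Executing baaa from Q (initial set {t0}):
  step 1 (b): {t1}
  step 2 (a): {t2}
  step 3 (a): {t3}
  step 4 (a): no successor for Q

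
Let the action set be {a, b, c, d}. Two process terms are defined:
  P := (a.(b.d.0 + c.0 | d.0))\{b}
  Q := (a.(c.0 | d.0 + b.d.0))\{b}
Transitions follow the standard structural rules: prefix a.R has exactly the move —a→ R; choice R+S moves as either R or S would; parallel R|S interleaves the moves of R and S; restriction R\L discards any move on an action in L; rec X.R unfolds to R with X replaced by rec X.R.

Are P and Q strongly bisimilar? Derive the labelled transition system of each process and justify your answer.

LTS(P): 5 reachable states
  u0 = (a.(b.d.0 + c.0 | d.0))\{b} → -a-> u1
  u1 = (b.d.0 + c.0 | d.0)\{b} → -c-> u2, -d-> u3
  u2 = (0 | d.0)\{b} → -d-> u4
  u3 = (c.0 | 0)\{b} → -c-> u4
  u4 = (0 | 0)\{b} → ·
LTS(Q): 5 reachable states
  v0 = (a.(c.0 | d.0 + b.d.0))\{b} → -a-> v1
  v1 = (c.0 | d.0 + b.d.0)\{b} → -c-> v2, -d-> v3
  v2 = (0 | d.0)\{b} → -d-> v4
  v3 = (c.0 | 0)\{b} → -c-> v4
  v4 = (0 | 0)\{b} → ·
Bisimilarity quotient blocks:
  B0 = {u0, v0}
  B1 = {u1, v1}
  B2 = {u2, v2}
  B3 = {u4, v4}
  B4 = {u3, v3}
u0 ∈ B0, v0 ∈ B0 → same block

YES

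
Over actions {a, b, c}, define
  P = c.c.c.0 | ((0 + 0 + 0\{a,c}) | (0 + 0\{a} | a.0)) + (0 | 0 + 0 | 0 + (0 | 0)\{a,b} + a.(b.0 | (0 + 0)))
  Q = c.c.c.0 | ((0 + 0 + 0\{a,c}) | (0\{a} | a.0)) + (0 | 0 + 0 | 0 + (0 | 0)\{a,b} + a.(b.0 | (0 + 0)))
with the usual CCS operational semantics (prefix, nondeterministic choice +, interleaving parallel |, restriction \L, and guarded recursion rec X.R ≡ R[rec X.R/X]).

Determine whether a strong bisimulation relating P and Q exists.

Reachable graph of P (10 states):
  u0 = c.c.c.0 | ((0 + 0 + 0\{a,c}) | (0 + 0\{a} | a.0)) + (0 | 0 + 0 | 0 + (0 | 0)\{a,b} + a.(b.0 | (0 + 0))) :: -a-> u1, -a-> u2, -c-> u3
  u1 = b.0 | (0 + 0) :: -b-> u4
  u2 = c.c.c.0 | ((0 + 0 + 0\{a,c}) | (0\{a} | 0)) :: -c-> u5
  u3 = c.c.0 | ((0 + 0 + 0\{a,c}) | (0 + 0\{a} | a.0)) :: -a-> u5, -c-> u6
  u4 = 0 | (0 + 0) :: ·
  u5 = c.c.0 | ((0 + 0 + 0\{a,c}) | (0\{a} | 0)) :: -c-> u7
  u6 = c.0 | ((0 + 0 + 0\{a,c}) | (0 + 0\{a} | a.0)) :: -a-> u7, -c-> u8
  u7 = c.0 | ((0 + 0 + 0\{a,c}) | (0\{a} | 0)) :: -c-> u9
  u8 = 0 | ((0 + 0 + 0\{a,c}) | (0 + 0\{a} | a.0)) :: -a-> u9
  u9 = 0 | ((0 + 0 + 0\{a,c}) | (0\{a} | 0)) :: ·
Reachable graph of Q (10 states):
  v0 = c.c.c.0 | ((0 + 0 + 0\{a,c}) | (0\{a} | a.0)) + (0 | 0 + 0 | 0 + (0 | 0)\{a,b} + a.(b.0 | (0 + 0))) :: -a-> v1, -a-> v2, -c-> v3
  v1 = b.0 | (0 + 0) :: -b-> v4
  v2 = c.c.c.0 | ((0 + 0 + 0\{a,c}) | (0\{a} | 0)) :: -c-> v5
  v3 = c.c.0 | ((0 + 0 + 0\{a,c}) | (0\{a} | a.0)) :: -a-> v5, -c-> v6
  v4 = 0 | (0 + 0) :: ·
  v5 = c.c.0 | ((0 + 0 + 0\{a,c}) | (0\{a} | 0)) :: -c-> v7
  v6 = c.0 | ((0 + 0 + 0\{a,c}) | (0\{a} | a.0)) :: -a-> v7, -c-> v8
  v7 = c.0 | ((0 + 0 + 0\{a,c}) | (0\{a} | 0)) :: -c-> v9
  v8 = 0 | ((0 + 0 + 0\{a,c}) | (0\{a} | a.0)) :: -a-> v9
  v9 = 0 | ((0 + 0 + 0\{a,c}) | (0\{a} | 0)) :: ·
Partition-refinement fixed point:
  B0 = {u0, v0}
  B1 = {u1, v1}
  B2 = {u4, u9, v4, v9}
  B3 = {u3, v3}
  B4 = {u6, v6}
  B5 = {u7, v7}
  B6 = {u8, v8}
  B7 = {u5, v5}
  B8 = {u2, v2}
u0 ∈ B0, v0 ∈ B0 → same block

YES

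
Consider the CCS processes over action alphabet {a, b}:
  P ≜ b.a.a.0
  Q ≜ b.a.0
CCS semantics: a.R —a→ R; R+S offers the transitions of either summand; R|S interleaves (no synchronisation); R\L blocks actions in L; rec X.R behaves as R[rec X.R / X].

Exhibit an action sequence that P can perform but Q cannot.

Reachable graph of P (4 states):
  m0 = b.a.a.0 has moves ··b··> m1
  m1 = a.a.0 has moves ··a··> m2
  m2 = a.0 has moves ··a··> m3
  m3 = 0 has moves stopped
Reachable graph of Q (3 states):
  n0 = b.a.0 has moves ··b··> n1
  n1 = a.0 has moves ··a··> n2
  n2 = 0 has moves stopped
Run σ = ⟨baa⟩ on P: start {m0}
  step 1 (b): {m1}
  step 2 (a): {m2}
  step 3 (a): {m3}
  ✓ P
Run σ = ⟨baa⟩ on Q: start {n0}
  step 1 (b): {n1}
  step 2 (a): {n2}
  step 3 (a): no successor for Q

baa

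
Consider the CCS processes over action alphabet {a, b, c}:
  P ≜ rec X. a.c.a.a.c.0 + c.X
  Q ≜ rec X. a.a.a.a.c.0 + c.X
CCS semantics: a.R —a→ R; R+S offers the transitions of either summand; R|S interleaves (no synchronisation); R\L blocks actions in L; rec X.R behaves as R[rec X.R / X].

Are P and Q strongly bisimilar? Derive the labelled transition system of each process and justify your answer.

LTS(P): 6 reachable states
  s0 = rec X. a.c.a.a.c.0 + c.X → =a=> s1, =c=> s0
  s1 = c.a.a.c.0 → =c=> s2
  s2 = a.a.c.0 → =a=> s3
  s3 = a.c.0 → =a=> s4
  s4 = c.0 → =c=> s5
  s5 = 0 → ·
LTS(Q): 6 reachable states
  t0 = rec X. a.a.a.a.c.0 + c.X → =a=> t1, =c=> t0
  t1 = a.a.a.c.0 → =a=> t2
  t2 = a.a.c.0 → =a=> t3
  t3 = a.c.0 → =a=> t4
  t4 = c.0 → =c=> t5
  t5 = 0 → ·
Coarsest stable partition (strong bisimilarity classes):
  B0 = {s0}
  B1 = {s1}
  B2 = {s2, t2}
  B3 = {s3, t3}
  B4 = {s4, t4}
  B5 = {s5, t5}
  B6 = {t0}
  B7 = {t1}
s0 ∈ B0, t0 ∈ B6 → different blocks

P ≁ Q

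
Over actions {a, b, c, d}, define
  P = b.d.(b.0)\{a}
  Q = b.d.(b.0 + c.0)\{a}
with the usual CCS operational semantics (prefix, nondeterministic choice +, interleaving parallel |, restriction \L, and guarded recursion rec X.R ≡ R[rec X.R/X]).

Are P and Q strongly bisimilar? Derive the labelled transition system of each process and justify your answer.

NO

LTS(P): 4 reachable states
  m0 = b.d.(b.0)\{a} | ··b··> m1
  m1 = d.(b.0)\{a} | ··d··> m2
  m2 = (b.0)\{a} | ··b··> m3
  m3 = 0\{a} | ·
LTS(Q): 4 reachable states
  n0 = b.d.(b.0 + c.0)\{a} | ··b··> n1
  n1 = d.(b.0 + c.0)\{a} | ··d··> n2
  n2 = (b.0 + c.0)\{a} | ··b··> n3, ··c··> n3
  n3 = 0\{a} | ·
Bisimilarity quotient blocks:
  B0 = {m0}
  B1 = {m1}
  B2 = {m2}
  B3 = {m3, n3}
  B4 = {n0}
  B5 = {n1}
  B6 = {n2}
m0 ∈ B0, n0 ∈ B4 → different blocks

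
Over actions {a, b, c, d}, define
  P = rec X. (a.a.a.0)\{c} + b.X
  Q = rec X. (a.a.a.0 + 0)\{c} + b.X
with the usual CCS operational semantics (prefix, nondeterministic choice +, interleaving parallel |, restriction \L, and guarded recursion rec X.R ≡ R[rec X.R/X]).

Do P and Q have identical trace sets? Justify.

YES

P's transition system — 4 states:
  u0 = rec X. (a.a.a.0)\{c} + b.X has moves -a-> u1, -b-> u0
  u1 = (a.a.0)\{c} has moves -a-> u2
  u2 = (a.0)\{c} has moves -a-> u3
  u3 = 0\{c} has moves ∅
Q's transition system — 4 states:
  v0 = rec X. (a.a.a.0 + 0)\{c} + b.X has moves -a-> v1, -b-> v0
  v1 = (a.a.0)\{c} has moves -a-> v2
  v2 = (a.0)\{c} has moves -a-> v3
  v3 = 0\{c} has moves ∅
Bisimilarity quotient blocks:
  B0 = {u0, v0}
  B1 = {u1, v1}
  B2 = {u2, v2}
  B3 = {u3, v3}
u0 ∈ B0, v0 ∈ B0 → same block
Bisimilar ⇒ trace-equivalent.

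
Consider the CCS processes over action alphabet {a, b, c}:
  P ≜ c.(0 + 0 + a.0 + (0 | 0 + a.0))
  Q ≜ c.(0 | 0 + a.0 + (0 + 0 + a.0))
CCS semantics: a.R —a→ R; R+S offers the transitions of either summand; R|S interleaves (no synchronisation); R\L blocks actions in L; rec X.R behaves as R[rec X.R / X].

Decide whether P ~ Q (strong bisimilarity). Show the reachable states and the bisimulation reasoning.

YES

Reachable graph of P (3 states):
  m0 = c.(0 + 0 + a.0 + (0 | 0 + a.0)) has moves -c-> m1
  m1 = 0 + 0 + a.0 + (0 | 0 + a.0) has moves -a-> m2
  m2 = 0 has moves (no moves)
Reachable graph of Q (3 states):
  n0 = c.(0 | 0 + a.0 + (0 + 0 + a.0)) has moves -c-> n1
  n1 = 0 | 0 + a.0 + (0 + 0 + a.0) has moves -a-> n2
  n2 = 0 has moves (no moves)
Bisimilarity quotient blocks:
  B0 = {m0, n0}
  B1 = {m1, n1}
  B2 = {m2, n2}
m0 ∈ B0, n0 ∈ B0 → same block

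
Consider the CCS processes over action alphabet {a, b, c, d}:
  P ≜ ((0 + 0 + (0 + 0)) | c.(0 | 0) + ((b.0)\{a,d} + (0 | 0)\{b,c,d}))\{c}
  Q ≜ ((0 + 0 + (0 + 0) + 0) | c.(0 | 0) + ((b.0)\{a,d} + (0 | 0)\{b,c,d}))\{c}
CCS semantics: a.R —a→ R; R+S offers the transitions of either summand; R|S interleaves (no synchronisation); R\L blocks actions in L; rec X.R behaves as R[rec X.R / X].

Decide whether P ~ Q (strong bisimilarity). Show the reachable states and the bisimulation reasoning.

P ~ Q

Reachable graph of P (2 states):
  s0 = ((0 + 0 + (0 + 0)) | c.(0 | 0) + ((b.0)\{a,d} + (0 | 0)\{b,c,d}))\{c} ⊢ =b=> s1
  s1 = 0\{a,d}\{c} ⊢ deadlocked
Reachable graph of Q (2 states):
  t0 = ((0 + 0 + (0 + 0) + 0) | c.(0 | 0) + ((b.0)\{a,d} + (0 | 0)\{b,c,d}))\{c} ⊢ =b=> t1
  t1 = 0\{a,d}\{c} ⊢ deadlocked
Coarsest stable partition (strong bisimilarity classes):
  B0 = {s0, t0}
  B1 = {s1, t1}
s0 ∈ B0, t0 ∈ B0 → same block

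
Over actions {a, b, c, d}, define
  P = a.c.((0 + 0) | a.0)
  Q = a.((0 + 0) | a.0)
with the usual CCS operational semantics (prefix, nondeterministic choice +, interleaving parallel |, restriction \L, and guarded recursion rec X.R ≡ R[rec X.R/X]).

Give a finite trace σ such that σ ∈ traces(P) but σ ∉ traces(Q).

LTS(P): 4 reachable states
  p0 = a.c.((0 + 0) | a.0) :: -a-> p1
  p1 = c.((0 + 0) | a.0) :: -c-> p2
  p2 = (0 + 0) | a.0 :: -a-> p3
  p3 = (0 + 0) | 0 :: stopped
LTS(Q): 3 reachable states
  q0 = a.((0 + 0) | a.0) :: -a-> q1
  q1 = (0 + 0) | a.0 :: -a-> q2
  q2 = (0 + 0) | 0 :: stopped
Run σ = ⟨ac⟩ on P: start {p0}
  step 1 (a): {p1}
  step 2 (c): {p2}
  P completes σ.
Run σ = ⟨ac⟩ on Q: start {q0}
  step 1 (a): {q1}
  step 2 (c): no successor for Q

ac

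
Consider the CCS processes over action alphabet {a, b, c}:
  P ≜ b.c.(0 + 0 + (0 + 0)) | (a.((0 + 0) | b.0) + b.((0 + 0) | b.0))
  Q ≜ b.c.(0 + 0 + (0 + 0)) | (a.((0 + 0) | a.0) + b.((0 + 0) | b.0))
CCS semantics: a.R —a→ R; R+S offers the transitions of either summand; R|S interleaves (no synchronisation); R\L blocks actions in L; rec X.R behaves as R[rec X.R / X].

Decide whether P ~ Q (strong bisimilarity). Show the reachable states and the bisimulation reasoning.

NO

Reachable graph of P (9 states):
  u0 = b.c.(0 + 0 + (0 + 0)) | (a.((0 + 0) | b.0) + b.((0 + 0) | b.0)) ⊢ --a--▸ u1, --b--▸ u1, --b--▸ u2
  u1 = b.c.(0 + 0 + (0 + 0)) | ((0 + 0) | b.0) ⊢ --b--▸ u3, --b--▸ u4
  u2 = c.(0 + 0 + (0 + 0)) | (a.((0 + 0) | b.0) + b.((0 + 0) | b.0)) ⊢ --a--▸ u4, --b--▸ u4, --c--▸ u5
  u3 = b.c.(0 + 0 + (0 + 0)) | ((0 + 0) | 0) ⊢ --b--▸ u6
  u4 = c.(0 + 0 + (0 + 0)) | ((0 + 0) | b.0) ⊢ --b--▸ u6, --c--▸ u7
  u5 = (0 + 0 + (0 + 0)) | (a.((0 + 0) | b.0) + b.((0 + 0) | b.0)) ⊢ --a--▸ u7, --b--▸ u7
  u6 = c.(0 + 0 + (0 + 0)) | ((0 + 0) | 0) ⊢ --c--▸ u8
  u7 = (0 + 0 + (0 + 0)) | ((0 + 0) | b.0) ⊢ --b--▸ u8
  u8 = (0 + 0 + (0 + 0)) | ((0 + 0) | 0) ⊢ deadlocked
Reachable graph of Q (12 states):
  v0 = b.c.(0 + 0 + (0 + 0)) | (a.((0 + 0) | a.0) + b.((0 + 0) | b.0)) ⊢ --a--▸ v1, --b--▸ v2, --b--▸ v3
  v1 = b.c.(0 + 0 + (0 + 0)) | ((0 + 0) | a.0) ⊢ --a--▸ v4, --b--▸ v5
  v2 = b.c.(0 + 0 + (0 + 0)) | ((0 + 0) | b.0) ⊢ --b--▸ v4, --b--▸ v6
  v3 = c.(0 + 0 + (0 + 0)) | (a.((0 + 0) | a.0) + b.((0 + 0) | b.0)) ⊢ --a--▸ v5, --b--▸ v6, --c--▸ v7
  v4 = b.c.(0 + 0 + (0 + 0)) | ((0 + 0) | 0) ⊢ --b--▸ v8
  v5 = c.(0 + 0 + (0 + 0)) | ((0 + 0) | a.0) ⊢ --a--▸ v8, --c--▸ v9
  v6 = c.(0 + 0 + (0 + 0)) | ((0 + 0) | b.0) ⊢ --b--▸ v8, --c--▸ v10
  v7 = (0 + 0 + (0 + 0)) | (a.((0 + 0) | a.0) + b.((0 + 0) | b.0)) ⊢ --a--▸ v9, --b--▸ v10
  v8 = c.(0 + 0 + (0 + 0)) | ((0 + 0) | 0) ⊢ --c--▸ v11
  v9 = (0 + 0 + (0 + 0)) | ((0 + 0) | a.0) ⊢ --a--▸ v11
  v10 = (0 + 0 + (0 + 0)) | ((0 + 0) | b.0) ⊢ --b--▸ v11
  v11 = (0 + 0 + (0 + 0)) | ((0 + 0) | 0) ⊢ deadlocked
Bisimilarity quotient blocks:
  B0 = {u0}
  B1 = {u1, v2}
  B2 = {u3, v4}
  B3 = {u6, v8}
  B4 = {u8, v11}
  B5 = {u4, v6}
  B6 = {u7, v10}
  B7 = {u2}
  B8 = {u5}
  B9 = {v0}
  B10 = {v3}
  B11 = {v5}
  B12 = {v9}
  B13 = {v7}
  B14 = {v1}
u0 ∈ B0, v0 ∈ B9 → different blocks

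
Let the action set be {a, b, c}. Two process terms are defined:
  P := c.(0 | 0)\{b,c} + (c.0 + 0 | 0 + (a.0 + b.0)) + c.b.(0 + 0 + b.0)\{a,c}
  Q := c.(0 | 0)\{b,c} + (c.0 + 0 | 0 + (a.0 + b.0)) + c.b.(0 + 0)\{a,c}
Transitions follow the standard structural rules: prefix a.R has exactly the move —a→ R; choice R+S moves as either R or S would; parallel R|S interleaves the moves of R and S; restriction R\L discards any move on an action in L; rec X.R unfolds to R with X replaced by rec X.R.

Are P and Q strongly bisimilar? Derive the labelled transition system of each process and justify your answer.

LTS(P): 6 reachable states
  m0 = c.(0 | 0)\{b,c} + (c.0 + 0 | 0 + (a.0 + b.0)) + c.b.(0 + 0 + b.0)\{a,c} ⊢ --a--▸ m1, --b--▸ m1, --c--▸ m1, --c--▸ m2, --c--▸ m3
  m1 = 0 ⊢ (no moves)
  m2 = (0 | 0)\{b,c} ⊢ (no moves)
  m3 = b.(0 + 0 + b.0)\{a,c} ⊢ --b--▸ m4
  m4 = (0 + 0 + b.0)\{a,c} ⊢ --b--▸ m5
  m5 = 0\{a,c} ⊢ (no moves)
LTS(Q): 5 reachable states
  n0 = c.(0 | 0)\{b,c} + (c.0 + 0 | 0 + (a.0 + b.0)) + c.b.(0 + 0)\{a,c} ⊢ --a--▸ n1, --b--▸ n1, --c--▸ n1, --c--▸ n2, --c--▸ n3
  n1 = 0 ⊢ (no moves)
  n2 = (0 | 0)\{b,c} ⊢ (no moves)
  n3 = b.(0 + 0)\{a,c} ⊢ --b--▸ n4
  n4 = (0 + 0)\{a,c} ⊢ (no moves)
Bisimilarity quotient blocks:
  B0 = {m0}
  B1 = {m1, m2, m5, n1, n2, n4}
  B2 = {m3}
  B3 = {m4, n3}
  B4 = {n0}
m0 ∈ B0, n0 ∈ B4 → different blocks

P ≁ Q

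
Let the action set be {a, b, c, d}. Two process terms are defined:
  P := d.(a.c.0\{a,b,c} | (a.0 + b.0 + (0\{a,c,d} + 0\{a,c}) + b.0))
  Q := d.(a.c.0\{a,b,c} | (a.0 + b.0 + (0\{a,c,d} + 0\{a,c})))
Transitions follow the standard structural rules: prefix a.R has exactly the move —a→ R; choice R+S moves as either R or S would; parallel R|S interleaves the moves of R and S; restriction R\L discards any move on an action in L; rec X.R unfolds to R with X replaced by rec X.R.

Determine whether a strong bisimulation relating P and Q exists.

P's transition system — 7 states:
  u0 = d.(a.c.0\{a,b,c} | (a.0 + b.0 + (0\{a,c,d} + 0\{a,c}) + b.0)) ⊢ -d-> u1
  u1 = a.c.0\{a,b,c} | (a.0 + b.0 + (0\{a,c,d} + 0\{a,c}) + b.0) ⊢ -a-> u2, -a-> u3, -b-> u2
  u2 = a.c.0\{a,b,c} | 0 ⊢ -a-> u4
  u3 = c.0\{a,b,c} | (a.0 + b.0 + (0\{a,c,d} + 0\{a,c}) + b.0) ⊢ -a-> u4, -b-> u4, -c-> u5
  u4 = c.0\{a,b,c} | 0 ⊢ -c-> u6
  u5 = 0\{a,b,c} | (a.0 + b.0 + (0\{a,c,d} + 0\{a,c}) + b.0) ⊢ -a-> u6, -b-> u6
  u6 = 0\{a,b,c} | 0 ⊢ (no moves)
Q's transition system — 7 states:
  v0 = d.(a.c.0\{a,b,c} | (a.0 + b.0 + (0\{a,c,d} + 0\{a,c}))) ⊢ -d-> v1
  v1 = a.c.0\{a,b,c} | (a.0 + b.0 + (0\{a,c,d} + 0\{a,c})) ⊢ -a-> v2, -a-> v3, -b-> v2
  v2 = a.c.0\{a,b,c} | 0 ⊢ -a-> v4
  v3 = c.0\{a,b,c} | (a.0 + b.0 + (0\{a,c,d} + 0\{a,c})) ⊢ -a-> v4, -b-> v4, -c-> v5
  v4 = c.0\{a,b,c} | 0 ⊢ -c-> v6
  v5 = 0\{a,b,c} | (a.0 + b.0 + (0\{a,c,d} + 0\{a,c})) ⊢ -a-> v6, -b-> v6
  v6 = 0\{a,b,c} | 0 ⊢ (no moves)
Coarsest stable partition (strong bisimilarity classes):
  B0 = {u0, v0}
  B1 = {u1, v1}
  B2 = {u3, v3}
  B3 = {u5, v5}
  B4 = {u6, v6}
  B5 = {u4, v4}
  B6 = {u2, v2}
u0 ∈ B0, v0 ∈ B0 → same block

YES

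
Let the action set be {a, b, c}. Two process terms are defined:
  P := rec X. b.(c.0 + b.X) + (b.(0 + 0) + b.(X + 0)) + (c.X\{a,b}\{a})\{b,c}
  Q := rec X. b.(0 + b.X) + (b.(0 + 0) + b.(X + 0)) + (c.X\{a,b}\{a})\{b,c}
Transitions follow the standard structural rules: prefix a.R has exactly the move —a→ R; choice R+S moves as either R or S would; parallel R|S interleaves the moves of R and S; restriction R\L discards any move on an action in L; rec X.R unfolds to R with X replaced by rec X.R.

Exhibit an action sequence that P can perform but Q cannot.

bc

Reachable graph of P (5 states):
  m0 = rec X. b.(c.0 + b.X) + (b.(0 + 0) + b.(X + 0)) + (c.X\{a,b}\{a})\{b,c} | --b--▸ m1, --b--▸ m2, --b--▸ m3
  m1 = (rec X. b.(c.0 + b.X) + (b.(0 + 0) + b.(X + 0)) + (c.X\{a,b}\{a})\{b,c}) + 0 | --b--▸ m1, --b--▸ m2, --b--▸ m3
  m2 = 0 + 0 | stopped
  m3 = c.0 + b.(rec X. b.(c.0 + b.X) + (b.(0 + 0) + b.(X + 0)) + (c.X\{a,b}\{a})\{b,c}) | --b--▸ m0, --c--▸ m4
  m4 = 0 | stopped
Reachable graph of Q (4 states):
  n0 = rec X. b.(0 + b.X) + (b.(0 + 0) + b.(X + 0)) + (c.X\{a,b}\{a})\{b,c} | --b--▸ n1, --b--▸ n2, --b--▸ n3
  n1 = (rec X. b.(0 + b.X) + (b.(0 + 0) + b.(X + 0)) + (c.X\{a,b}\{a})\{b,c}) + 0 | --b--▸ n1, --b--▸ n2, --b--▸ n3
  n2 = 0 + 0 | stopped
  n3 = 0 + b.(rec X. b.(0 + b.X) + (b.(0 + 0) + b.(X + 0)) + (c.X\{a,b}\{a})\{b,c}) | --b--▸ n0
Run σ = ⟨bc⟩ on P: start {m0}
  step 1 (b): {m1, m2, m3}
  step 2 (c): {m4}
  ✓ P
Run σ = ⟨bc⟩ on Q: start {n0}
  step 1 (b): {n1, n2, n3}
  step 2 (c): no successor for Q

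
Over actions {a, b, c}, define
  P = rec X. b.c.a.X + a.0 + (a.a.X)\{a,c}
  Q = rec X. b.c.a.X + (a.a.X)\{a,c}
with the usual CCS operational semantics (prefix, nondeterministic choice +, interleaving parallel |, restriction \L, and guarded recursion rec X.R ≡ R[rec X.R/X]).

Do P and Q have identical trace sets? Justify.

P's transition system — 4 states:
  m0 = rec X. b.c.a.X + a.0 + (a.a.X)\{a,c} | —a→ m1, —b→ m2
  m1 = 0 | deadlocked
  m2 = c.a.(rec X. b.c.a.X + a.0 + (a.a.X)\{a,c}) | —c→ m3
  m3 = a.(rec X. b.c.a.X + a.0 + (a.a.X)\{a,c}) | —a→ m0
Q's transition system — 3 states:
  n0 = rec X. b.c.a.X + (a.a.X)\{a,c} | —b→ n1
  n1 = c.a.(rec X. b.c.a.X + (a.a.X)\{a,c}) | —c→ n2
  n2 = a.(rec X. b.c.a.X + (a.a.X)\{a,c}) | —a→ n0
Run σ = ⟨a⟩ on P: start {m0}
  step 1 (a): {m1}
  — P admits the full trace.
Run σ = ⟨a⟩ on Q: start {n0}
  step 1 (a): no successor for Q

trace-distinct — witness ⟨a⟩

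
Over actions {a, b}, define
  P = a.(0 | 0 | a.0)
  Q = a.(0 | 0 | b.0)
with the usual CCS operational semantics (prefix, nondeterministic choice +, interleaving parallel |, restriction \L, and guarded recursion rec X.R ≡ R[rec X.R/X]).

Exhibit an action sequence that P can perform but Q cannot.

aa

Reachable graph of P (3 states):
  u0 = a.(0 | 0 | a.0) :: —a→ u1
  u1 = 0 | 0 | a.0 :: —a→ u2
  u2 = 0 | 0 | 0 :: (no moves)
Reachable graph of Q (3 states):
  v0 = a.(0 | 0 | b.0) :: —a→ v1
  v1 = 0 | 0 | b.0 :: —b→ v2
  v2 = 0 | 0 | 0 :: (no moves)
Run σ = ⟨aa⟩ on P: start {u0}
  step 1 (a): {u1}
  step 2 (a): {u2}
  P completes σ.
Run σ = ⟨aa⟩ on Q: start {v0}
  step 1 (a): {v1}
  step 2 (a): no successor for Q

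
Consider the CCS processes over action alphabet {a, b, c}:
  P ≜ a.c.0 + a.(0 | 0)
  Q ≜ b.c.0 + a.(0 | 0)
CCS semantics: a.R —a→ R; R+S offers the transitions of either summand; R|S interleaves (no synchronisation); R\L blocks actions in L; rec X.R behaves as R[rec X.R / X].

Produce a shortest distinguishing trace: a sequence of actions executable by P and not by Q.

ac

LTS(P): 4 reachable states
  m0 = a.c.0 + a.(0 | 0) | -a-> m1, -a-> m2
  m1 = 0 | 0 | ·
  m2 = c.0 | -c-> m3
  m3 = 0 | ·
LTS(Q): 4 reachable states
  n0 = b.c.0 + a.(0 | 0) | -a-> n1, -b-> n2
  n1 = 0 | 0 | ·
  n2 = c.0 | -c-> n3
  n3 = 0 | ·
Trace ⟨ac⟩ through P, begin at {m0}:
  after a @ step 1: {m1, m2}
  after c @ step 2: {m3}
  ✓ P
Trace ⟨ac⟩ through Q, begin at {n0}:
  after a @ step 1: {n1}
  after c @ step 2: ∅  — Q cannot continue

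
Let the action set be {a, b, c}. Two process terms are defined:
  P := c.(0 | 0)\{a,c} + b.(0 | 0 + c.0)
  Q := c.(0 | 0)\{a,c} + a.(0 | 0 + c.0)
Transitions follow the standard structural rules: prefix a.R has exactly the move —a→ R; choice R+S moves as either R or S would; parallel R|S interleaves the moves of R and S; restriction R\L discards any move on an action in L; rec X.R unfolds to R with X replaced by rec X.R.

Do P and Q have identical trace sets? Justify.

trace-distinct — witness ⟨b⟩

Reachable graph of P (4 states):
  s0 = c.(0 | 0)\{a,c} + b.(0 | 0 + c.0) → ··b··> s1, ··c··> s2
  s1 = 0 | 0 + c.0 → ··c··> s3
  s2 = (0 | 0)\{a,c} → ·
  s3 = 0 → ·
Reachable graph of Q (4 states):
  t0 = c.(0 | 0)\{a,c} + a.(0 | 0 + c.0) → ··a··> t1, ··c··> t2
  t1 = 0 | 0 + c.0 → ··c··> t3
  t2 = (0 | 0)\{a,c} → ·
  t3 = 0 → ·
Run σ = ⟨b⟩ on P: start {s0}
  after b @ step 1: {s1}
  — P admits the full trace.
Run σ = ⟨b⟩ on Q: start {t0}
  after b @ step 1: ∅  — Q cannot continue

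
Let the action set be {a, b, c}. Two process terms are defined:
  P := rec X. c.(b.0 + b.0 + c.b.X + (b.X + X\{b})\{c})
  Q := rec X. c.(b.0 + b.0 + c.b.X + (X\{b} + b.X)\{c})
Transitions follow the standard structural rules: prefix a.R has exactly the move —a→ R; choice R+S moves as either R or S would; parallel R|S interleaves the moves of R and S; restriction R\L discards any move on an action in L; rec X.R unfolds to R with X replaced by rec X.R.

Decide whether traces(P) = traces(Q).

YES

P's transition system — 5 states:
  m0 = rec X. c.(b.0 + b.0 + c.b.X + (b.X + X\{b})\{c}) has moves ··c··> m1
  m1 = b.0 + b.0 + c.b.(rec X. c.(b.0 + b.0 + c.b.X + (b.X + X\{b})\{c})) + (b.(rec X. c.(b.0 + b.0 + c.b.X + (b.X + X\{b})\{c})) + (rec X. c.(b.0 + b.0 + c.b.X + (b.X + X\{b})\{c}))\{b})\{c} has moves ··b··> m2, ··b··> m3, ··c··> m4
  m2 = (rec X. c.(b.0 + b.0 + c.b.X + (b.X + X\{b})\{c}))\{c} has moves (no moves)
  m3 = 0 has moves (no moves)
  m4 = b.(rec X. c.(b.0 + b.0 + c.b.X + (b.X + X\{b})\{c})) has moves ··b··> m0
Q's transition system — 5 states:
  n0 = rec X. c.(b.0 + b.0 + c.b.X + (X\{b} + b.X)\{c}) has moves ··c··> n1
  n1 = b.0 + b.0 + c.b.(rec X. c.(b.0 + b.0 + c.b.X + (X\{b} + b.X)\{c})) + ((rec X. c.(b.0 + b.0 + c.b.X + (X\{b} + b.X)\{c}))\{b} + b.(rec X. c.(b.0 + b.0 + c.b.X + (X\{b} + b.X)\{c})))\{c} has moves ··b··> n2, ··b··> n3, ··c··> n4
  n2 = (rec X. c.(b.0 + b.0 + c.b.X + (X\{b} + b.X)\{c}))\{c} has moves (no moves)
  n3 = 0 has moves (no moves)
  n4 = b.(rec X. c.(b.0 + b.0 + c.b.X + (X\{b} + b.X)\{c})) has moves ··b··> n0
Partition-refinement fixed point:
  B0 = {m0, n0}
  B1 = {m1, n1}
  B2 = {m4, n4}
  B3 = {m2, m3, n2, n3}
m0 ∈ B0, n0 ∈ B0 → same block
Bisimilar ⇒ trace-equivalent.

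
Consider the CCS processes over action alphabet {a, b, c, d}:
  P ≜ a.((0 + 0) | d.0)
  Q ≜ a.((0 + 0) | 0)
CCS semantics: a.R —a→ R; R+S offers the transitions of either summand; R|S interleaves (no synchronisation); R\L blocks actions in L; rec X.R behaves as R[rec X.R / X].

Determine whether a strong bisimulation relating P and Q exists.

LTS(P): 3 reachable states
  u0 = a.((0 + 0) | d.0) has moves -a-> u1
  u1 = (0 + 0) | d.0 has moves -d-> u2
  u2 = (0 + 0) | 0 has moves deadlocked
LTS(Q): 2 reachable states
  v0 = a.((0 + 0) | 0) has moves -a-> v1
  v1 = (0 + 0) | 0 has moves deadlocked
Partition-refinement fixed point:
  B0 = {u0}
  B1 = {u1}
  B2 = {u2, v1}
  B3 = {v0}
u0 ∈ B0, v0 ∈ B3 → different blocks

NO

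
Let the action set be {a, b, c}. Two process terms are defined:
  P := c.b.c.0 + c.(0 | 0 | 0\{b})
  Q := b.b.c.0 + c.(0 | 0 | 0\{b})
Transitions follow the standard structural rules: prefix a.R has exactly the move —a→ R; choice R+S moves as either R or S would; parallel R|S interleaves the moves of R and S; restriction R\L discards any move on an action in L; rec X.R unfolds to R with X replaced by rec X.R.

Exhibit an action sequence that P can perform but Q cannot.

Reachable graph of P (5 states):
  m0 = c.b.c.0 + c.(0 | 0 | 0\{b}) ⊢ =c=> m1, =c=> m2
  m1 = 0 | 0 | 0\{b} ⊢ ·
  m2 = b.c.0 ⊢ =b=> m3
  m3 = c.0 ⊢ =c=> m4
  m4 = 0 ⊢ ·
Reachable graph of Q (5 states):
  n0 = b.b.c.0 + c.(0 | 0 | 0\{b}) ⊢ =b=> n1, =c=> n2
  n1 = b.c.0 ⊢ =b=> n3
  n2 = 0 | 0 | 0\{b} ⊢ ·
  n3 = c.0 ⊢ =c=> n4
  n4 = 0 ⊢ ·
Executing cb from P (initial set {m0}):
  after c @ step 1: {m1, m2}
  after b @ step 2: {m3}
  ✓ P
Executing cb from Q (initial set {n0}):
  after c @ step 1: {n2}
  after b @ step 2: ∅  — Q cannot continue

cb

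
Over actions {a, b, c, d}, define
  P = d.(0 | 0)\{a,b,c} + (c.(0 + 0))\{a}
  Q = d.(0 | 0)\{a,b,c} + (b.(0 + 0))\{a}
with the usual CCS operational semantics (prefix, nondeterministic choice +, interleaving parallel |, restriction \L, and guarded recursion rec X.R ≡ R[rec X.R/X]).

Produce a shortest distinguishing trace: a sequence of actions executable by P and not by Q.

Reachable graph of P (3 states):
  p0 = d.(0 | 0)\{a,b,c} + (c.(0 + 0))\{a} | -c-> p1, -d-> p2
  p1 = (0 + 0)\{a} | deadlocked
  p2 = (0 | 0)\{a,b,c} | deadlocked
Reachable graph of Q (3 states):
  q0 = d.(0 | 0)\{a,b,c} + (b.(0 + 0))\{a} | -b-> q1, -d-> q2
  q1 = (0 + 0)\{a} | deadlocked
  q2 = (0 | 0)\{a,b,c} | deadlocked
Run σ = ⟨c⟩ on P: start {p0}
  after c @ step 1: {p1}
  ✓ P
Run σ = ⟨c⟩ on Q: start {q0}
  after c @ step 1: no successor for Q

c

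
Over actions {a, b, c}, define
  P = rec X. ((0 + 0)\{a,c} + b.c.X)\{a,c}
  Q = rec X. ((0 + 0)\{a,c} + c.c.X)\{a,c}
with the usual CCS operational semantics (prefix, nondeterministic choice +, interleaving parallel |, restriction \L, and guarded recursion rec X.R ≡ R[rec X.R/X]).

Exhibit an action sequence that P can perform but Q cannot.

P's transition system — 2 states:
  s0 = rec X. ((0 + 0)\{a,c} + b.c.X)\{a,c} ⊢ -b-> s1
  s1 = (c.(rec X. ((0 + 0)\{a,c} + b.c.X)\{a,c}))\{a,c} ⊢ ·
Q's transition system — 1 states:
  t0 = rec X. ((0 + 0)\{a,c} + c.c.X)\{a,c} ⊢ ·
Trace ⟨b⟩ through P, begin at {s0}:
  [1] b ⇒ {s1}
  P completes σ.
Trace ⟨b⟩ through Q, begin at {t0}:
  [1] b ⇒ ∅  — Q cannot continue

b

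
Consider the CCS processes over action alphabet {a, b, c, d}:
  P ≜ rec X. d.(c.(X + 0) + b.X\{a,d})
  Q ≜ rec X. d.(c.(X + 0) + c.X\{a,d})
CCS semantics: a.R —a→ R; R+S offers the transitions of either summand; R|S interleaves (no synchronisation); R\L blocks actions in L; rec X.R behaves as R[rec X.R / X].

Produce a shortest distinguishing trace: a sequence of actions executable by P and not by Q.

P's transition system — 4 states:
  u0 = rec X. d.(c.(X + 0) + b.X\{a,d}) has moves -d-> u1
  u1 = c.((rec X. d.(c.(X + 0) + b.X\{a,d})) + 0) + b.(rec X. d.(c.(X + 0) + b.X\{a,d}))\{a,d} has moves -b-> u2, -c-> u3
  u2 = (rec X. d.(c.(X + 0) + b.X\{a,d}))\{a,d} has moves stopped
  u3 = (rec X. d.(c.(X + 0) + b.X\{a,d})) + 0 has moves -d-> u1
Q's transition system — 4 states:
  v0 = rec X. d.(c.(X + 0) + c.X\{a,d}) has moves -d-> v1
  v1 = c.((rec X. d.(c.(X + 0) + c.X\{a,d})) + 0) + c.(rec X. d.(c.(X + 0) + c.X\{a,d}))\{a,d} has moves -c-> v2, -c-> v3
  v2 = (rec X. d.(c.(X + 0) + c.X\{a,d})) + 0 has moves -d-> v1
  v3 = (rec X. d.(c.(X + 0) + c.X\{a,d}))\{a,d} has moves stopped
Trace ⟨db⟩ through P, begin at {u0}:
  after d @ step 1: {u1}
  after b @ step 2: {u2}
  ✓ P
Trace ⟨db⟩ through Q, begin at {v0}:
  after d @ step 1: {v1}
  after b @ step 2: ∅ (Q stuck)

db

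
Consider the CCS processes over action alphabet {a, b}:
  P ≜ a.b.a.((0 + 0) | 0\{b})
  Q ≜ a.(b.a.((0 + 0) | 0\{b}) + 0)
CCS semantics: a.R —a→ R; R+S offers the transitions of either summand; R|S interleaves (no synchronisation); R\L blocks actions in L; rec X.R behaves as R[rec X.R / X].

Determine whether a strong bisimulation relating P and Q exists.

P ~ Q

LTS(P): 4 reachable states
  s0 = a.b.a.((0 + 0) | 0\{b}) :: —a→ s1
  s1 = b.a.((0 + 0) | 0\{b}) :: —b→ s2
  s2 = a.((0 + 0) | 0\{b}) :: —a→ s3
  s3 = (0 + 0) | 0\{b} :: ∅
LTS(Q): 4 reachable states
  t0 = a.(b.a.((0 + 0) | 0\{b}) + 0) :: —a→ t1
  t1 = b.a.((0 + 0) | 0\{b}) + 0 :: —b→ t2
  t2 = a.((0 + 0) | 0\{b}) :: —a→ t3
  t3 = (0 + 0) | 0\{b} :: ∅
Bisimilarity quotient blocks:
  B0 = {s0, t0}
  B1 = {s1, t1}
  B2 = {s2, t2}
  B3 = {s3, t3}
s0 ∈ B0, t0 ∈ B0 → same block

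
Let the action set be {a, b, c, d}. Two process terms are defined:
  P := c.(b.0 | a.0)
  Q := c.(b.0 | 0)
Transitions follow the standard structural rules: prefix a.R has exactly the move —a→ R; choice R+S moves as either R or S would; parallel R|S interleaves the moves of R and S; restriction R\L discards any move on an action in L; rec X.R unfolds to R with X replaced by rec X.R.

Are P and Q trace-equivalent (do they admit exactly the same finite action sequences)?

Reachable graph of P (5 states):
  s0 = c.(b.0 | a.0) :: --c--▸ s1
  s1 = b.0 | a.0 :: --a--▸ s2, --b--▸ s3
  s2 = b.0 | 0 :: --b--▸ s4
  s3 = 0 | a.0 :: --a--▸ s4
  s4 = 0 | 0 :: stopped
Reachable graph of Q (3 states):
  t0 = c.(b.0 | 0) :: --c--▸ t1
  t1 = b.0 | 0 :: --b--▸ t2
  t2 = 0 | 0 :: stopped
Executing ca from P (initial set {s0}):
  step 1 (c): {s1}
  step 2 (a): {s2}
  ✓ P
Executing ca from Q (initial set {t0}):
  step 1 (c): {t1}
  step 2 (a): no successor for Q

NO — witness ⟨ca⟩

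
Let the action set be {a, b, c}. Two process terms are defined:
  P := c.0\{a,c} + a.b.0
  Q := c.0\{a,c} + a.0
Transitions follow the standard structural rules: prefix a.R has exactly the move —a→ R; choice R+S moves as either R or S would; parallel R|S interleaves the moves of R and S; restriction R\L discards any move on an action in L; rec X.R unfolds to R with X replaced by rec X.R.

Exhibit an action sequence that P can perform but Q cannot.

P's transition system — 4 states:
  p0 = c.0\{a,c} + a.b.0 ⊢ =a=> p1, =c=> p2
  p1 = b.0 ⊢ =b=> p3
  p2 = 0\{a,c} ⊢ deadlocked
  p3 = 0 ⊢ deadlocked
Q's transition system — 3 states:
  q0 = c.0\{a,c} + a.0 ⊢ =a=> q1, =c=> q2
  q1 = 0 ⊢ deadlocked
  q2 = 0\{a,c} ⊢ deadlocked
Run σ = ⟨ab⟩ on P: start {p0}
  after a @ step 1: {p1}
  after b @ step 2: {p3}
  ✓ P
Run σ = ⟨ab⟩ on Q: start {q0}
  after a @ step 1: {q1}
  after b @ step 2: no successor for Q

ab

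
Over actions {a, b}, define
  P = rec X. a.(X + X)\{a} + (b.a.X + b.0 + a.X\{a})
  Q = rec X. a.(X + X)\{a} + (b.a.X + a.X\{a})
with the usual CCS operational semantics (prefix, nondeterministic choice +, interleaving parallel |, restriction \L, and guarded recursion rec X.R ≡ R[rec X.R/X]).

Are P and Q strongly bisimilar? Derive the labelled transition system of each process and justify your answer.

LTS(P): 7 reachable states
  u0 = rec X. a.(X + X)\{a} + (b.a.X + b.0 + a.X\{a}) | =a=> u1, =a=> u2, =b=> u3, =b=> u4
  u1 = ((rec X. a.(X + X)\{a} + (b.a.X + b.0 + a.X\{a})) + (rec X. a.(X + X)\{a} + (b.a.X + b.0 + a.X\{a})))\{a} | =b=> u5, =b=> u6
  u2 = (rec X. a.(X + X)\{a} + (b.a.X + b.0 + a.X\{a}))\{a} | =b=> u5, =b=> u6
  u3 = 0 | ∅
  u4 = a.(rec X. a.(X + X)\{a} + (b.a.X + b.0 + a.X\{a})) | =a=> u0
  u5 = (a.(rec X. a.(X + X)\{a} + (b.a.X + b.0 + a.X\{a})))\{a} | ∅
  u6 = 0\{a} | ∅
LTS(Q): 5 reachable states
  v0 = rec X. a.(X + X)\{a} + (b.a.X + a.X\{a}) | =a=> v1, =a=> v2, =b=> v3
  v1 = ((rec X. a.(X + X)\{a} + (b.a.X + a.X\{a})) + (rec X. a.(X + X)\{a} + (b.a.X + a.X\{a})))\{a} | =b=> v4
  v2 = (rec X. a.(X + X)\{a} + (b.a.X + a.X\{a}))\{a} | =b=> v4
  v3 = a.(rec X. a.(X + X)\{a} + (b.a.X + a.X\{a})) | =a=> v0
  v4 = (a.(rec X. a.(X + X)\{a} + (b.a.X + a.X\{a})))\{a} | ∅
Bisimilarity quotient blocks:
  B0 = {u0}
  B1 = {u1, u2, v1, v2}
  B2 = {u3, u5, u6, v4}
  B3 = {u4}
  B4 = {v0}
  B5 = {v3}
u0 ∈ B0, v0 ∈ B4 → different blocks

NO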